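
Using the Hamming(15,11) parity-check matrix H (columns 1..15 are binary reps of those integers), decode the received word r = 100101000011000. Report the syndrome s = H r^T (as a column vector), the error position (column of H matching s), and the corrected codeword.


s = (0, 1, 0, 0)^T, error position = 4, corrected codeword c = 100001000011000

Compute s = H r^T mod 2 one row at a time:
  s_1 = 0 + 0 + 0 + 1 + 1 + 0 + 0 + 0 = 2 ≡ 0 (mod 2).
  s_2 = 1 + 0 + 1 + 0 + 1 + 0 + 0 + 0 = 3 ≡ 1 (mod 2).
  s_3 = 0 + 0 + 1 + 0 + 0 + 1 + 0 + 0 = 2 ≡ 0 (mod 2).
  s_4 = 1 + 0 + 0 + 0 + 0 + 1 + 0 + 0 = 2 ≡ 0 (mod 2).
s = (0, 1, 0, 0)^T — this equals column 4 of H (binary 0100), so error is at position 4.
Correct: flip bit 4 of r = 100101000011000 to get c = 100001000011000.


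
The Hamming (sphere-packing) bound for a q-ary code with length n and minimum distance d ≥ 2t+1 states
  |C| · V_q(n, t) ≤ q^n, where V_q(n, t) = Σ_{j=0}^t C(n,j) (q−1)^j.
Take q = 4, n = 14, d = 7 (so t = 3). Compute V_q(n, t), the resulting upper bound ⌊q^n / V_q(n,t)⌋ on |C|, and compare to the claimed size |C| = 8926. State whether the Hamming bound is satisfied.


V_q(n, t) = 10690, q^n = 268435456, Hamming bound = 25110, |C| = 8926 ≤ bound (satisfied).

Step 1: Compute V_q(n, t) = Σ_{j=0}^3 C(n, j) (q−1)^j.
  j = 0: C(14,0)·(3)^0 = 1·1 = 1.
  j = 1: C(14,1)·(3)^1 = 14·3 = 42.
  j = 2: C(14,2)·(3)^2 = 91·9 = 819.
  j = 3: C(14,3)·(3)^3 = 364·27 = 9828.
  V_q(n, t) = 1 + 42 + 819 + 9828 = 10690.
Step 2: q^n = 4^14 = 268435456.
Step 3: Hamming bound ⌊q^n / V_q(n,t)⌋ = ⌊268435456/10690⌋ = 25110.
Step 4: Compare |C| = 8926 to 25110: satisfied.
The claimed |C| lies below the Hamming bound.


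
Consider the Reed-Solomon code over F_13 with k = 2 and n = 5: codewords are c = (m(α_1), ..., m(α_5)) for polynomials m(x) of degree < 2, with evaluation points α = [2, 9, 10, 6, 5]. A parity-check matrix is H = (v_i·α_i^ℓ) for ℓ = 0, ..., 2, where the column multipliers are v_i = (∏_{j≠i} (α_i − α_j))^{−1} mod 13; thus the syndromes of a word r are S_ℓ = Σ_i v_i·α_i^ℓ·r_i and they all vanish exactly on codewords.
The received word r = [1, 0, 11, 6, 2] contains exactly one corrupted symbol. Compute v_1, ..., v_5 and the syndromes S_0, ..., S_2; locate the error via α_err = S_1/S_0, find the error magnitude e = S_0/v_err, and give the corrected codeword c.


S = (4, 7, 9), error at position 5, error magnitude e = 7, c = [1, 0, 11, 6, 8].

Step 1: column multipliers v_i = (∏_{j≠i}(α_i − α_j))^{−1} mod 13.
  i = 1 (α = 2): (2−9)(2−10)(2−6)(2−5) = (−7)·(−8)·(−4)·(−3) = 672 ≡ 9, so v_1 = 9^{−1} = 3 (mod 13).
  i = 2 (α = 9): (9−2)(9−10)(9−6)(9−5) = 7·(−1)·3·4 = −84 ≡ 7, so v_2 = 7^{−1} = 2 (mod 13).
  i = 3 (α = 10): (10−2)(10−9)(10−6)(10−5) = 8·1·4·5 = 160 ≡ 4, so v_3 = 4^{−1} = 10 (mod 13).
  i = 4 (α = 6): (6−2)(6−9)(6−10)(6−5) = 4·(−3)·(−4)·1 = 48 ≡ 9, so v_4 = 9^{−1} = 3 (mod 13).
  i = 5 (α = 5): (5−2)(5−9)(5−10)(5−6) = 3·(−4)·(−5)·(−1) = −60 ≡ 5, so v_5 = 5^{−1} = 8 (mod 13).
  v = [3, 2, 10, 3, 8].
Step 2: syndromes of r = [1, 0, 11, 6, 2] (all sums mod 13).
  S_0 = Σ v_i r_i = 3·1 + 2·0 + 10·11 + 3·6 + 8·2 = 147 ≡ 4.
  S_1 = Σ v_i α_i r_i = 3·2·1 + 2·9·0 + 10·10·11 + 3·6·6 + 8·5·2 = 1294 ≡ 7.
  α_i^2 mod 13 = [4, 3, 9, 10, 12].
  S_2 = Σ v_i α_i^2 r_i = 3·4·1 + 2·3·0 + 10·9·11 + 3·10·6 + 8·12·2 = 1374 ≡ 9.
  S = (4, 7, 9) ≠ 0, so r is not a codeword (an error is present).
Step 3: locate the error. For a single error e at position i, S_ℓ = v_i·e·α_i^ℓ, so α_err = S_1/S_0.
  S_0^{−1} = 4^{−1} = 10 (mod 13), so α_err = 7·10 = 70 ≡ 5 = α_5. Error position i = 5.
  Consistency check: S_2/S_1 = 9·2 = 18 ≡ 5 = α_err ✓ (single-error assumption holds).
Step 4: error magnitude e = S_0/v_5 = S_0·∏_{j≠5}(α_5 − α_j) = 4·5 = 20 ≡ 7 (mod 13).
Step 5: correct position 5: c_5 = r_5 − e = 2 − 7 ≡ 8 (mod 13). Hence c = [1, 0, 11, 6, 8].
  Check: interpolating c through the α_i gives m(x) = 5 + 11·x (degree < 2) with m(α_i) = c_i for every i, so c is indeed a codeword.


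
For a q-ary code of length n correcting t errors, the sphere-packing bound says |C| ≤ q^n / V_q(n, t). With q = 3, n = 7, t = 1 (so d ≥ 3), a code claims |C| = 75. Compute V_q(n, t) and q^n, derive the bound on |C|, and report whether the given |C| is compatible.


V_q(n, t) = 15, q^n = 2187, Hamming bound = 145, |C| = 75 ≤ bound (satisfied).

Step 1: Compute V_q(n, t) = Σ_{j=0}^1 C(n, j) (q−1)^j.
  j = 0: C(7,0)·(2)^0 = 1·1 = 1.
  j = 1: C(7,1)·(2)^1 = 7·2 = 14.
  V_q(n, t) = 1 + 14 = 15.
Step 2: q^n = 3^7 = 2187.
Step 3: Hamming bound ⌊q^n / V_q(n,t)⌋ = ⌊2187/15⌋ = 145.
Step 4: Compare |C| = 75 to 145: satisfied.
The claimed |C| lies below the Hamming bound.


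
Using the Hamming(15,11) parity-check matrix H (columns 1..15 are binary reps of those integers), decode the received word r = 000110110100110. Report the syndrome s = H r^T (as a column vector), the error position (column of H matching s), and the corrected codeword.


s = (0, 1, 1, 1)^T, error position = 7, corrected codeword c = 000110010100110

Compute s = H r^T mod 2 one row at a time:
  s_1 = 1 + 0 + 1 + 0 + 0 + 1 + 1 + 0 = 4 ≡ 0 (mod 2).
  s_2 = 1 + 1 + 0 + 1 + 0 + 1 + 1 + 0 = 5 ≡ 1 (mod 2).
  s_3 = 0 + 0 + 0 + 1 + 1 + 0 + 1 + 0 = 3 ≡ 1 (mod 2).
  s_4 = 0 + 0 + 1 + 1 + 0 + 0 + 1 + 0 = 3 ≡ 1 (mod 2).
s = (0, 1, 1, 1)^T — this equals column 7 of H (binary 0111), so error is at position 7.
Correct: flip bit 7 of r = 000110110100110 to get c = 000110010100110.


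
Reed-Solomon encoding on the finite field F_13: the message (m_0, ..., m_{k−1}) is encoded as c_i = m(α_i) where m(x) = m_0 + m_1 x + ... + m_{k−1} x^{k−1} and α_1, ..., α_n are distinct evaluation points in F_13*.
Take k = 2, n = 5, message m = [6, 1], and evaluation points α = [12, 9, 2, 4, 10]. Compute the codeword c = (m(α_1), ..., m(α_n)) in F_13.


c = [5, 2, 8, 10, 3]

Message polynomial: m(x) = 6 + 1·x (mod 13).
For each evaluation point α_i, compute m(α_i) mod 13:
  α_1 = 12: Horner steps 1 → 5, so m(12) = 5.
  α_2 = 9: Horner steps 1 → 2, so m(9) = 2.
  α_3 = 2: Horner steps 1 → 8, so m(2) = 8.
  α_4 = 4: Horner steps 1 → 10, so m(4) = 10.
  α_5 = 10: Horner steps 1 → 3, so m(10) = 3.
Codeword c = [5, 2, 8, 10, 3] ∈ F_13^5.


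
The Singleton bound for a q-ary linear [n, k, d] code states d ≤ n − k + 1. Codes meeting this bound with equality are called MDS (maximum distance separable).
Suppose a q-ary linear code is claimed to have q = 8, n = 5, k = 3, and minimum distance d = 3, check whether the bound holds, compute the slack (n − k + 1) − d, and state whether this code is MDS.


Singleton RHS = n − k + 1 = 3, slack = 0, bound satisfied, MDS.

Singleton bound: d ≤ n − k + 1.
Here n = 5, k = 3, so n − k + 1 = 3.
Given d = 3, check d ≤ 3: YES.
Slack = (n − k + 1) − d = 0.
The code is MDS (slack = 0).
Description: the claimed parameters are [5, 3, 3]_8; such a code would be MDS (meets Singleton bound).


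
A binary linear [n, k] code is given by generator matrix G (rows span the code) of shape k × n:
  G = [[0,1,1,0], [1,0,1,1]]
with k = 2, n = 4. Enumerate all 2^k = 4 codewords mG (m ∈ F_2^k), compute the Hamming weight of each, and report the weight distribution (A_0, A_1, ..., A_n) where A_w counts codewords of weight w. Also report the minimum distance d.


Weight distribution: A_0 = 1, A_2 = 1, A_3 = 2. Minimum distance d = 2.

Enumerate all 2^2 = 4 messages m ∈ F_2^2.
For each, compute codeword c = mG in F_2^4, then tally its weight.
  m = 00 → c = 0000, weight = 0.
  m = 10 → c = 0110, weight = 2.
  m = 01 → c = 1011, weight = 3.
  m = 11 → c = 1101, weight = 3.
Tally weights:
  weight 0: 1 codewords.
  weight 2: 1 codewords.
  weight 3: 2 codewords.
Minimum distance d = smallest w > 0 with A_w > 0 = 2.
Sanity: Σ A_w = 4 = 2^2 = 4 ✓.


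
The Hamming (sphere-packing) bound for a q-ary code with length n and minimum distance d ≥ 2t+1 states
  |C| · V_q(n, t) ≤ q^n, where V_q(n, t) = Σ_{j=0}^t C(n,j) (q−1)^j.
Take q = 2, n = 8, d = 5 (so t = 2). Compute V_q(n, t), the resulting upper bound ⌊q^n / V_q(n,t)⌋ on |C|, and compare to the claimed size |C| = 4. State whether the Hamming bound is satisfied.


V_q(n, t) = 37, q^n = 256, Hamming bound = 6, |C| = 4 ≤ bound (satisfied).

Step 1: Compute V_q(n, t) = Σ_{j=0}^2 C(n, j) (q−1)^j.
  j = 0: C(8,0)·(1)^0 = 1·1 = 1.
  j = 1: C(8,1)·(1)^1 = 8·1 = 8.
  j = 2: C(8,2)·(1)^2 = 28·1 = 28.
  V_q(n, t) = 1 + 8 + 28 = 37.
Step 2: q^n = 2^8 = 256.
Step 3: Hamming bound ⌊q^n / V_q(n,t)⌋ = ⌊256/37⌋ = 6.
Step 4: Compare |C| = 4 to 6: satisfied.
The claimed |C| lies below the Hamming bound.


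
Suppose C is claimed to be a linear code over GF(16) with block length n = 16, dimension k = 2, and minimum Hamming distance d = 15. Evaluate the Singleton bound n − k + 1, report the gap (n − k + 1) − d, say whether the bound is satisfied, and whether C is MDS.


Singleton RHS = n − k + 1 = 15, slack = 0, bound satisfied, MDS.

Singleton bound: d ≤ n − k + 1.
Here n = 16, k = 2, so n − k + 1 = 15.
Given d = 15, check d ≤ 15: YES.
Slack = (n − k + 1) − d = 0.
The code is MDS (slack = 0).
Description: the claimed parameters are [16, 2, 15]_16; such a code would be MDS (meets Singleton bound).


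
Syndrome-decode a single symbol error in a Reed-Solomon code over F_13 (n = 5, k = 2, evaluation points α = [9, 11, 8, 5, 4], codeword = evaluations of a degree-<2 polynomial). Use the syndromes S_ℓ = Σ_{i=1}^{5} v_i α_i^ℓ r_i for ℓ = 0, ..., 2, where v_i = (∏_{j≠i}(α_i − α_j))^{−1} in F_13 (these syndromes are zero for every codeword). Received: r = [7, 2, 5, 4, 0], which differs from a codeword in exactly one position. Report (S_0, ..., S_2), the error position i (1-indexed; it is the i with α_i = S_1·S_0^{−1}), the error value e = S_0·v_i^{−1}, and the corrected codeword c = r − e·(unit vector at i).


S = (8, 12, 5), error at position 3, error magnitude e = 2, c = [7, 2, 3, 4, 0].

Step 1: column multipliers v_i = (∏_{j≠i}(α_i − α_j))^{−1} mod 13.
  i = 1 (α = 9): (9−11)(9−8)(9−5)(9−4) = (−2)·1·4·5 = −40 ≡ 12, so v_1 = 12^{−1} = 12 (mod 13).
  i = 2 (α = 11): (11−9)(11−8)(11−5)(11−4) = 2·3·6·7 = 252 ≡ 5, so v_2 = 5^{−1} = 8 (mod 13).
  i = 3 (α = 8): (8−9)(8−11)(8−5)(8−4) = (−1)·(−3)·3·4 = 36 ≡ 10, so v_3 = 10^{−1} = 4 (mod 13).
  i = 4 (α = 5): (5−9)(5−11)(5−8)(5−4) = (−4)·(−6)·(−3)·1 = −72 ≡ 6, so v_4 = 6^{−1} = 11 (mod 13).
  i = 5 (α = 4): (4−9)(4−11)(4−8)(4−5) = (−5)·(−7)·(−4)·(−1) = 140 ≡ 10, so v_5 = 10^{−1} = 4 (mod 13).
  v = [12, 8, 4, 11, 4].
Step 2: syndromes of r = [7, 2, 5, 4, 0] (all sums mod 13).
  S_0 = Σ v_i r_i = 12·7 + 8·2 + 4·5 + 11·4 + 4·0 = 164 ≡ 8.
  S_1 = Σ v_i α_i r_i = 12·9·7 + 8·11·2 + 4·8·5 + 11·5·4 + 4·4·0 = 1312 ≡ 12.
  α_i^2 mod 13 = [3, 4, 12, 12, 3].
  S_2 = Σ v_i α_i^2 r_i = 12·3·7 + 8·4·2 + 4·12·5 + 11·12·4 + 4·3·0 = 1084 ≡ 5.
  S = (8, 12, 5) ≠ 0, so r is not a codeword (an error is present).
Step 3: locate the error. For a single error e at position i, S_ℓ = v_i·e·α_i^ℓ, so α_err = S_1/S_0.
  S_0^{−1} = 8^{−1} = 5 (mod 13), so α_err = 12·5 = 60 ≡ 8 = α_3. Error position i = 3.
  Consistency check: S_2/S_1 = 5·12 = 60 ≡ 8 = α_err ✓ (single-error assumption holds).
Step 4: error magnitude e = S_0/v_3 = S_0·∏_{j≠3}(α_3 − α_j) = 8·10 = 80 ≡ 2 (mod 13).
Step 5: correct position 3: c_3 = r_3 − e = 5 − 2 ≡ 3 (mod 13). Hence c = [7, 2, 3, 4, 0].
  Check: interpolating c through the α_i gives m(x) = 10 + 4·x (degree < 2) with m(α_i) = c_i for every i, so c is indeed a codeword.


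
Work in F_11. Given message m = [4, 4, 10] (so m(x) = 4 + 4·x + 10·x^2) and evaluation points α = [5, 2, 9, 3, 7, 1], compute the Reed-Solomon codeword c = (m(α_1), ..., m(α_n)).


c = [10, 8, 3, 7, 5, 7]

Message polynomial: m(x) = 4 + 4·x + 10·x^2 (mod 11).
For each evaluation point α_i, compute m(α_i) mod 11:
  α_1 = 5: Horner steps 10 → 10 → 10, so m(5) = 10.
  α_2 = 2: Horner steps 10 → 2 → 8, so m(2) = 8.
  α_3 = 9: Horner steps 10 → 6 → 3, so m(9) = 3.
  α_4 = 3: Horner steps 10 → 1 → 7, so m(3) = 7.
  α_5 = 7: Horner steps 10 → 8 → 5, so m(7) = 5.
  α_6 = 1: Horner steps 10 → 3 → 7, so m(1) = 7.
Codeword c = [10, 8, 3, 7, 5, 7] ∈ F_11^6.


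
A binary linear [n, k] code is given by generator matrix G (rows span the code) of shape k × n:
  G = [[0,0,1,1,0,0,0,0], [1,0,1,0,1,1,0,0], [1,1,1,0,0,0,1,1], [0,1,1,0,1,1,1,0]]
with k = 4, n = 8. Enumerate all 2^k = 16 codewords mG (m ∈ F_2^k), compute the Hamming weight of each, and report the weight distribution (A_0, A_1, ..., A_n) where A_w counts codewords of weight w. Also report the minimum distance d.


Weight distribution: A_0 = 1, A_2 = 3, A_3 = 1, A_4 = 3, A_5 = 6, A_6 = 1, A_7 = 1. Minimum distance d = 2.

Enumerate all 2^4 = 16 messages m ∈ F_2^4.
For each, compute codeword c = mG in F_2^8, then tally its weight.
  m = 0000 → c = 00000000, weight = 0.
  m = 1000 → c = 00110000, weight = 2.
  m = 0100 → c = 10101100, weight = 4.
  m = 1100 → c = 10011100, weight = 4.
  m = 0010 → c = 11100011, weight = 5.
  m = 1010 → c = 11010011, weight = 5.
  m = 0110 → c = 01001111, weight = 5.
  m = 1110 → c = 01111111, weight = 7.
  m = 0001 → c = 01101110, weight = 5.
  m = 1001 → c = 01011110, weight = 5.
  m = 0101 → c = 11000010, weight = 3.
  m = 1101 → c = 11110010, weight = 5.
  m = 0011 → c = 10001101, weight = 4.
  m = 1011 → c = 10111101, weight = 6.
  m = 0111 → c = 00100001, weight = 2.
  m = 1111 → c = 00010001, weight = 2.
Tally weights:
  weight 0: 1 codewords.
  weight 2: 3 codewords.
  weight 3: 1 codewords.
  weight 4: 3 codewords.
  weight 5: 6 codewords.
  weight 6: 1 codewords.
  weight 7: 1 codewords.
Minimum distance d = smallest w > 0 with A_w > 0 = 2.
Sanity: Σ A_w = 16 = 2^4 = 16 ✓.


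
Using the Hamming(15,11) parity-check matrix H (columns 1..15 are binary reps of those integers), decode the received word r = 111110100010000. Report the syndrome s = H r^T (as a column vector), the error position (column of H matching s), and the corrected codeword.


s = (1, 1, 0, 1)^T, error position = 13, corrected codeword c = 111110100010100

Compute s = H r^T mod 2 one row at a time:
  s_1 = 0 + 0 + 0 + 1 + 0 + 0 + 0 + 0 = 1 ≡ 1 (mod 2).
  s_2 = 1 + 1 + 0 + 1 + 0 + 0 + 0 + 0 = 3 ≡ 1 (mod 2).
  s_3 = 1 + 1 + 0 + 1 + 0 + 1 + 0 + 0 = 4 ≡ 0 (mod 2).
  s_4 = 1 + 1 + 1 + 1 + 0 + 1 + 0 + 0 = 5 ≡ 1 (mod 2).
s = (1, 1, 0, 1)^T — this equals column 13 of H (binary 1101), so error is at position 13.
Correct: flip bit 13 of r = 111110100010000 to get c = 111110100010100.


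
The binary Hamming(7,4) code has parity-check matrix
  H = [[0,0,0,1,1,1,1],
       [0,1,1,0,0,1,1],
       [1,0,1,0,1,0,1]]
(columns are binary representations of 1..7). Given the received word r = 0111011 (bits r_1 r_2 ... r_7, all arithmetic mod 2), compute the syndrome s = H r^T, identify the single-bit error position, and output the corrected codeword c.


s = (1, 0, 0)^T, error position = 4, corrected codeword c = 0110011

Compute s = H r^T mod 2 one row at a time:
  s_1 = 1 + 0 + 1 + 1 = 3 ≡ 1 (mod 2).
  s_2 = 1 + 1 + 1 + 1 = 4 ≡ 0 (mod 2).
  s_3 = 0 + 1 + 0 + 1 = 2 ≡ 0 (mod 2).
s = (1, 0, 0)^T — this equals column 4 of H (binary 100), so error is at position 4.
Correct: flip bit 4 of r = 0111011 to get c = 0110011.


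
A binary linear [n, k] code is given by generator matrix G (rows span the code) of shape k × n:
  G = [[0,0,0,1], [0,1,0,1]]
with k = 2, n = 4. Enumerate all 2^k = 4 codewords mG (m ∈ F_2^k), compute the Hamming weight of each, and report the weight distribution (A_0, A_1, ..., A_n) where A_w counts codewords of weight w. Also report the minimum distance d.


Weight distribution: A_0 = 1, A_1 = 2, A_2 = 1. Minimum distance d = 1.

Enumerate all 2^2 = 4 messages m ∈ F_2^2.
For each, compute codeword c = mG in F_2^4, then tally its weight.
  m = 00 → c = 0000, weight = 0.
  m = 10 → c = 0001, weight = 1.
  m = 01 → c = 0101, weight = 2.
  m = 11 → c = 0100, weight = 1.
Tally weights:
  weight 0: 1 codewords.
  weight 1: 2 codewords.
  weight 2: 1 codewords.
Minimum distance d = smallest w > 0 with A_w > 0 = 1.
Sanity: Σ A_w = 4 = 2^2 = 4 ✓.


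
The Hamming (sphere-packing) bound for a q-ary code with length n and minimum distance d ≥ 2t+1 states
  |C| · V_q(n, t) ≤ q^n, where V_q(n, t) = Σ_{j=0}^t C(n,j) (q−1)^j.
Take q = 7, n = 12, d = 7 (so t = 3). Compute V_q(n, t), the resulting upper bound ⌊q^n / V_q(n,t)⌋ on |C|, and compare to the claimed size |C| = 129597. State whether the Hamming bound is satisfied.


V_q(n, t) = 49969, q^n = 13841287201, Hamming bound = 276997, |C| = 129597 ≤ bound (satisfied).

Step 1: Compute V_q(n, t) = Σ_{j=0}^3 C(n, j) (q−1)^j.
  j = 0: C(12,0)·(6)^0 = 1·1 = 1.
  j = 1: C(12,1)·(6)^1 = 12·6 = 72.
  j = 2: C(12,2)·(6)^2 = 66·36 = 2376.
  j = 3: C(12,3)·(6)^3 = 220·216 = 47520.
  V_q(n, t) = 1 + 72 + 2376 + 47520 = 49969.
Step 2: q^n = 7^12 = 13841287201.
Step 3: Hamming bound ⌊q^n / V_q(n,t)⌋ = ⌊13841287201/49969⌋ = 276997.
Step 4: Compare |C| = 129597 to 276997: satisfied.
The claimed |C| lies below the Hamming bound.


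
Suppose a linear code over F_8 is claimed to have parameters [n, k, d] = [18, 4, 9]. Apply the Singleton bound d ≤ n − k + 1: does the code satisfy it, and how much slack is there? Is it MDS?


Singleton RHS = n − k + 1 = 15, slack = 6, bound satisfied, not MDS.

Singleton bound: d ≤ n − k + 1.
Here n = 18, k = 4, so n − k + 1 = 15.
Given d = 9, check d ≤ 15: YES.
Slack = (n − k + 1) − d = 6.
The code is NOT MDS (slack = 6 > 0).
Description: the claimed parameters are [18, 4, 9]_8; such a code would be non-MDS.


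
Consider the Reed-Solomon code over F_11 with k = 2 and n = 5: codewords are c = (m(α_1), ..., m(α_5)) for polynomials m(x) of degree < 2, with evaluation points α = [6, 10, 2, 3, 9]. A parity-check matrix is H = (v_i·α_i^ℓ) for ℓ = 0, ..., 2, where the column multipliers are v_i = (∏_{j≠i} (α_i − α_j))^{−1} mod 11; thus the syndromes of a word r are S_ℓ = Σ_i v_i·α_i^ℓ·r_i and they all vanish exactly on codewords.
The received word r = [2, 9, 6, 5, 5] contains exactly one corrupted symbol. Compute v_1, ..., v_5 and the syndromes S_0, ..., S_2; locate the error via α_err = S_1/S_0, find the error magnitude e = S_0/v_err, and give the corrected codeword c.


S = (1, 9, 4), error at position 5, error magnitude e = 6, c = [2, 9, 6, 5, 10].

Step 1: column multipliers v_i = (∏_{j≠i}(α_i − α_j))^{−1} mod 11.
  i = 1 (α = 6): (6−10)(6−2)(6−3)(6−9) = (−4)·4·3·(−3) = 144 ≡ 1, so v_1 = 1^{−1} = 1 (mod 11).
  i = 2 (α = 10): (10−6)(10−2)(10−3)(10−9) = 4·8·7·1 = 224 ≡ 4, so v_2 = 4^{−1} = 3 (mod 11).
  i = 3 (α = 2): (2−6)(2−10)(2−3)(2−9) = (−4)·(−8)·(−1)·(−7) = 224 ≡ 4, so v_3 = 4^{−1} = 3 (mod 11).
  i = 4 (α = 3): (3−6)(3−10)(3−2)(3−9) = (−3)·(−7)·1·(−6) = −126 ≡ 6, so v_4 = 6^{−1} = 2 (mod 11).
  i = 5 (α = 9): (9−6)(9−10)(9−2)(9−3) = 3·(−1)·7·6 = −126 ≡ 6, so v_5 = 6^{−1} = 2 (mod 11).
  v = [1, 3, 3, 2, 2].
Step 2: syndromes of r = [2, 9, 6, 5, 5] (all sums mod 11).
  S_0 = Σ v_i r_i = 1·2 + 3·9 + 3·6 + 2·5 + 2·5 = 67 ≡ 1.
  S_1 = Σ v_i α_i r_i = 1·6·2 + 3·10·9 + 3·2·6 + 2·3·5 + 2·9·5 = 438 ≡ 9.
  α_i^2 mod 11 = [3, 1, 4, 9, 4].
  S_2 = Σ v_i α_i^2 r_i = 1·3·2 + 3·1·9 + 3·4·6 + 2·9·5 + 2·4·5 = 235 ≡ 4.
  S = (1, 9, 4) ≠ 0, so r is not a codeword (an error is present).
Step 3: locate the error. For a single error e at position i, S_ℓ = v_i·e·α_i^ℓ, so α_err = S_1/S_0.
  S_0^{−1} = 1^{−1} = 1 (mod 11), so α_err = 9·1 = 9 ≡ 9 = α_5. Error position i = 5.
  Consistency check: S_2/S_1 = 4·5 = 20 ≡ 9 = α_err ✓ (single-error assumption holds).
Step 4: error magnitude e = S_0/v_5 = S_0·∏_{j≠5}(α_5 − α_j) = 1·6 = 6 ≡ 6 (mod 11).
Step 5: correct position 5: c_5 = r_5 − e = 5 − 6 ≡ 10 (mod 11). Hence c = [2, 9, 6, 5, 10].
  Check: interpolating c through the α_i gives m(x) = 8 + 10·x (degree < 2) with m(α_i) = c_i for every i, so c is indeed a codeword.


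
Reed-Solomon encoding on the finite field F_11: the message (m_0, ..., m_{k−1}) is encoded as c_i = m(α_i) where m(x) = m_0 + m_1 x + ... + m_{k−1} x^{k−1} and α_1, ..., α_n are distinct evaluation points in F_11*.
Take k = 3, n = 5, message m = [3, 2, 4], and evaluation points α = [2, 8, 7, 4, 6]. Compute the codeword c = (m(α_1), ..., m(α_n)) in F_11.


c = [1, 0, 4, 9, 5]

Message polynomial: m(x) = 3 + 2·x + 4·x^2 (mod 11).
For each evaluation point α_i, compute m(α_i) mod 11:
  α_1 = 2: Horner steps 4 → 10 → 1, so m(2) = 1.
  α_2 = 8: Horner steps 4 → 1 → 0, so m(8) = 0.
  α_3 = 7: Horner steps 4 → 8 → 4, so m(7) = 4.
  α_4 = 4: Horner steps 4 → 7 → 9, so m(4) = 9.
  α_5 = 6: Horner steps 4 → 4 → 5, so m(6) = 5.
Codeword c = [1, 0, 4, 9, 5] ∈ F_11^5.


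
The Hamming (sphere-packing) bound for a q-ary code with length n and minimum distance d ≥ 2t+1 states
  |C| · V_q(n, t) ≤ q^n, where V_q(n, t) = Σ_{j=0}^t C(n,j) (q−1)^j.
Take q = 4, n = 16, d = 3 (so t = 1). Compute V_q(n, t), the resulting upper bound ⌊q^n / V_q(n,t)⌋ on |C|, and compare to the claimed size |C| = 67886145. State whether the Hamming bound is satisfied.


V_q(n, t) = 49, q^n = 4294967296, Hamming bound = 87652393, |C| = 67886145 ≤ bound (satisfied).

Step 1: Compute V_q(n, t) = Σ_{j=0}^1 C(n, j) (q−1)^j.
  j = 0: C(16,0)·(3)^0 = 1·1 = 1.
  j = 1: C(16,1)·(3)^1 = 16·3 = 48.
  V_q(n, t) = 1 + 48 = 49.
Step 2: q^n = 4^16 = 4294967296.
Step 3: Hamming bound ⌊q^n / V_q(n,t)⌋ = ⌊4294967296/49⌋ = 87652393.
Step 4: Compare |C| = 67886145 to 87652393: satisfied.
The claimed |C| lies below the Hamming bound.


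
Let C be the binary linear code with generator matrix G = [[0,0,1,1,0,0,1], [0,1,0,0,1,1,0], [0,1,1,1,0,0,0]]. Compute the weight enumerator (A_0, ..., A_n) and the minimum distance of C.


Weight distribution: A_0 = 1, A_2 = 1, A_3 = 4, A_4 = 1, A_6 = 1. Minimum distance d = 2.

Enumerate all 2^3 = 8 messages m ∈ F_2^3.
For each, compute codeword c = mG in F_2^7, then tally its weight.
  m = 000 → c = 0000000, weight = 0.
  m = 100 → c = 0011001, weight = 3.
  m = 010 → c = 0100110, weight = 3.
  m = 110 → c = 0111111, weight = 6.
  m = 001 → c = 0111000, weight = 3.
  m = 101 → c = 0100001, weight = 2.
  m = 011 → c = 0011110, weight = 4.
  m = 111 → c = 0000111, weight = 3.
Tally weights:
  weight 0: 1 codewords.
  weight 2: 1 codewords.
  weight 3: 4 codewords.
  weight 4: 1 codewords.
  weight 6: 1 codewords.
Minimum distance d = smallest w > 0 with A_w > 0 = 2.
Sanity: Σ A_w = 8 = 2^3 = 8 ✓.


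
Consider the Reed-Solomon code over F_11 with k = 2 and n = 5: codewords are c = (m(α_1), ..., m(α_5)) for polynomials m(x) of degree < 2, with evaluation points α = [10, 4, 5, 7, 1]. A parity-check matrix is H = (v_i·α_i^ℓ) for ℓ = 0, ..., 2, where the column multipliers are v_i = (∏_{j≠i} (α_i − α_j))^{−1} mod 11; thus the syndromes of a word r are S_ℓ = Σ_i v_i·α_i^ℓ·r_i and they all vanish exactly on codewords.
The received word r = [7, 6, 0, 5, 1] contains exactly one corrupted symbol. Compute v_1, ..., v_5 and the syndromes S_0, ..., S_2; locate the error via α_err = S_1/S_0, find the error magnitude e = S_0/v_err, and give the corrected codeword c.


S = (3, 1, 4), error at position 2, error magnitude e = 3, c = [7, 3, 0, 5, 1].

Step 1: column multipliers v_i = (∏_{j≠i}(α_i − α_j))^{−1} mod 11.
  i = 1 (α = 10): (10−4)(10−5)(10−7)(10−1) = 6·5·3·9 = 810 ≡ 7, so v_1 = 7^{−1} = 8 (mod 11).
  i = 2 (α = 4): (4−10)(4−5)(4−7)(4−1) = (−6)·(−1)·(−3)·3 = −54 ≡ 1, so v_2 = 1^{−1} = 1 (mod 11).
  i = 3 (α = 5): (5−10)(5−4)(5−7)(5−1) = (−5)·1·(−2)·4 = 40 ≡ 7, so v_3 = 7^{−1} = 8 (mod 11).
  i = 4 (α = 7): (7−10)(7−4)(7−5)(7−1) = (−3)·3·2·6 = −108 ≡ 2, so v_4 = 2^{−1} = 6 (mod 11).
  i = 5 (α = 1): (1−10)(1−4)(1−5)(1−7) = (−9)·(−3)·(−4)·(−6) = 648 ≡ 10, so v_5 = 10^{−1} = 10 (mod 11).
  v = [8, 1, 8, 6, 10].
Step 2: syndromes of r = [7, 6, 0, 5, 1] (all sums mod 11).
  S_0 = Σ v_i r_i = 8·7 + 1·6 + 8·0 + 6·5 + 10·1 = 102 ≡ 3.
  S_1 = Σ v_i α_i r_i = 8·10·7 + 1·4·6 + 8·5·0 + 6·7·5 + 10·1·1 = 804 ≡ 1.
  α_i^2 mod 11 = [1, 5, 3, 5, 1].
  S_2 = Σ v_i α_i^2 r_i = 8·1·7 + 1·5·6 + 8·3·0 + 6·5·5 + 10·1·1 = 246 ≡ 4.
  S = (3, 1, 4) ≠ 0, so r is not a codeword (an error is present).
Step 3: locate the error. For a single error e at position i, S_ℓ = v_i·e·α_i^ℓ, so α_err = S_1/S_0.
  S_0^{−1} = 3^{−1} = 4 (mod 11), so α_err = 1·4 = 4 ≡ 4 = α_2. Error position i = 2.
  Consistency check: S_2/S_1 = 4·1 = 4 ≡ 4 = α_err ✓ (single-error assumption holds).
Step 4: error magnitude e = S_0/v_2 = S_0·∏_{j≠2}(α_2 − α_j) = 3·1 = 3 ≡ 3 (mod 11).
Step 5: correct position 2: c_2 = r_2 − e = 6 − 3 ≡ 3 (mod 11). Hence c = [7, 3, 0, 5, 1].
  Check: interpolating c through the α_i gives m(x) = 4 + 8·x (degree < 2) with m(α_i) = c_i for every i, so c is indeed a codeword.


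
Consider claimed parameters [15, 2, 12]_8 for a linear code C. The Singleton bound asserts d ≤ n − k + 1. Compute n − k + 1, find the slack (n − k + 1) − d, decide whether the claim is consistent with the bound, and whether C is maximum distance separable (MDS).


Singleton RHS = n − k + 1 = 14, slack = 2, bound satisfied, not MDS.

Singleton bound: d ≤ n − k + 1.
Here n = 15, k = 2, so n − k + 1 = 14.
Given d = 12, check d ≤ 14: YES.
Slack = (n − k + 1) − d = 2.
The code is NOT MDS (slack = 2 > 0).
Description: the claimed parameters are [15, 2, 12]_8; such a code would be non-MDS.


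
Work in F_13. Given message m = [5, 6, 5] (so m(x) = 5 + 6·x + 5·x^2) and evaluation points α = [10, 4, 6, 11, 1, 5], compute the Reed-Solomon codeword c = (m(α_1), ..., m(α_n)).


c = [6, 5, 0, 0, 3, 4]

Message polynomial: m(x) = 5 + 6·x + 5·x^2 (mod 13).
For each evaluation point α_i, compute m(α_i) mod 13:
  α_1 = 10: Horner steps 5 → 4 → 6, so m(10) = 6.
  α_2 = 4: Horner steps 5 → 0 → 5, so m(4) = 5.
  α_3 = 6: Horner steps 5 → 10 → 0, so m(6) = 0.
  α_4 = 11: Horner steps 5 → 9 → 0, so m(11) = 0.
  α_5 = 1: Horner steps 5 → 11 → 3, so m(1) = 3.
  α_6 = 5: Horner steps 5 → 5 → 4, so m(5) = 4.
Codeword c = [6, 5, 0, 0, 3, 4] ∈ F_13^6.


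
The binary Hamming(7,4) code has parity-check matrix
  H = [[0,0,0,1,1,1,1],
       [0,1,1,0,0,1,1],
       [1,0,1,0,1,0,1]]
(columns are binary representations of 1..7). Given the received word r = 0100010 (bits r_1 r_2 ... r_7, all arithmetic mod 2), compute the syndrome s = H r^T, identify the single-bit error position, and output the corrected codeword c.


s = (1, 0, 0)^T, error position = 4, corrected codeword c = 0101010

Compute s = H r^T mod 2 one row at a time:
  s_1 = 0 + 0 + 1 + 0 = 1 ≡ 1 (mod 2).
  s_2 = 1 + 0 + 1 + 0 = 2 ≡ 0 (mod 2).
  s_3 = 0 + 0 + 0 + 0 = 0 ≡ 0 (mod 2).
s = (1, 0, 0)^T — this equals column 4 of H (binary 100), so error is at position 4.
Correct: flip bit 4 of r = 0100010 to get c = 0101010.


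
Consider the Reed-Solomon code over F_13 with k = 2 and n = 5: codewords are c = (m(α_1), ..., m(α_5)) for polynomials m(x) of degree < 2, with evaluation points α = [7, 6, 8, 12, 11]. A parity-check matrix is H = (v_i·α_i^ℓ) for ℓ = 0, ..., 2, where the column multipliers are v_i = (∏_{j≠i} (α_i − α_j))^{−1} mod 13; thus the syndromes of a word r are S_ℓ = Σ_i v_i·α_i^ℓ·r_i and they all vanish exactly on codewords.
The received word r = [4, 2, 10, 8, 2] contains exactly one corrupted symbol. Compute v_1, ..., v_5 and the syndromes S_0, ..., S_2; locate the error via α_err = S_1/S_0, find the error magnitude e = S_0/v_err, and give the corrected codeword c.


S = (7, 3, 5), error at position 2, error magnitude e = 4, c = [4, 11, 10, 8, 2].

Step 1: column multipliers v_i = (∏_{j≠i}(α_i − α_j))^{−1} mod 13.
  i = 1 (α = 7): (7−6)(7−8)(7−12)(7−11) = 1·(−1)·(−5)·(−4) = −20 ≡ 6, so v_1 = 6^{−1} = 11 (mod 13).
  i = 2 (α = 6): (6−7)(6−8)(6−12)(6−11) = (−1)·(−2)·(−6)·(−5) = 60 ≡ 8, so v_2 = 8^{−1} = 5 (mod 13).
  i = 3 (α = 8): (8−7)(8−6)(8−12)(8−11) = 1·2·(−4)·(−3) = 24 ≡ 11, so v_3 = 11^{−1} = 6 (mod 13).
  i = 4 (α = 12): (12−7)(12−6)(12−8)(12−11) = 5·6·4·1 = 120 ≡ 3, so v_4 = 3^{−1} = 9 (mod 13).
  i = 5 (α = 11): (11−7)(11−6)(11−8)(11−12) = 4·5·3·(−1) = −60 ≡ 5, so v_5 = 5^{−1} = 8 (mod 13).
  v = [11, 5, 6, 9, 8].
Step 2: syndromes of r = [4, 2, 10, 8, 2] (all sums mod 13).
  S_0 = Σ v_i r_i = 11·4 + 5·2 + 6·10 + 9·8 + 8·2 = 202 ≡ 7.
  S_1 = Σ v_i α_i r_i = 11·7·4 + 5·6·2 + 6·8·10 + 9·12·8 + 8·11·2 = 1888 ≡ 3.
  α_i^2 mod 13 = [10, 10, 12, 1, 4].
  S_2 = Σ v_i α_i^2 r_i = 11·10·4 + 5·10·2 + 6·12·10 + 9·1·8 + 8·4·2 = 1396 ≡ 5.
  S = (7, 3, 5) ≠ 0, so r is not a codeword (an error is present).
Step 3: locate the error. For a single error e at position i, S_ℓ = v_i·e·α_i^ℓ, so α_err = S_1/S_0.
  S_0^{−1} = 7^{−1} = 2 (mod 13), so α_err = 3·2 = 6 ≡ 6 = α_2. Error position i = 2.
  Consistency check: S_2/S_1 = 5·9 = 45 ≡ 6 = α_err ✓ (single-error assumption holds).
Step 4: error magnitude e = S_0/v_2 = S_0·∏_{j≠2}(α_2 − α_j) = 7·8 = 56 ≡ 4 (mod 13).
Step 5: correct position 2: c_2 = r_2 − e = 2 − 4 ≡ 11 (mod 13). Hence c = [4, 11, 10, 8, 2].
  Check: interpolating c through the α_i gives m(x) = 1 + 6·x (degree < 2) with m(α_i) = c_i for every i, so c is indeed a codeword.


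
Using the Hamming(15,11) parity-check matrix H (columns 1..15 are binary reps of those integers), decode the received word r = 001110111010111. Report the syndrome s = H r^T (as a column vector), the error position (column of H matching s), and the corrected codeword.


s = (0, 0, 1, 1)^T, error position = 3, corrected codeword c = 000110111010111

Compute s = H r^T mod 2 one row at a time:
  s_1 = 1 + 1 + 0 + 1 + 0 + 1 + 1 + 1 = 6 ≡ 0 (mod 2).
  s_2 = 1 + 1 + 0 + 1 + 0 + 1 + 1 + 1 = 6 ≡ 0 (mod 2).
  s_3 = 0 + 1 + 0 + 1 + 0 + 1 + 1 + 1 = 5 ≡ 1 (mod 2).
  s_4 = 0 + 1 + 1 + 1 + 1 + 1 + 1 + 1 = 7 ≡ 1 (mod 2).
s = (0, 0, 1, 1)^T — this equals column 3 of H (binary 0011), so error is at position 3.
Correct: flip bit 3 of r = 001110111010111 to get c = 000110111010111.


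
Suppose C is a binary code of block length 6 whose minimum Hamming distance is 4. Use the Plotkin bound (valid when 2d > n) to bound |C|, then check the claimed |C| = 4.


Plotkin bound M ≤ 4; given |C| = 4 ≤ bound (satisfied).

Check applicability: 2d = 8, n = 6.
2d − n = 2 > 0, so Plotkin applies.
Compute d/(2d−n) = 4/2 ≈ 2.0000.
⌊d/(2d−n)⌋ = 2.
Plotkin bound: M ≤ 2·2 = 4.
Given |C| = 4, check: satisfied.
This |C| is at the Plotkin bound.


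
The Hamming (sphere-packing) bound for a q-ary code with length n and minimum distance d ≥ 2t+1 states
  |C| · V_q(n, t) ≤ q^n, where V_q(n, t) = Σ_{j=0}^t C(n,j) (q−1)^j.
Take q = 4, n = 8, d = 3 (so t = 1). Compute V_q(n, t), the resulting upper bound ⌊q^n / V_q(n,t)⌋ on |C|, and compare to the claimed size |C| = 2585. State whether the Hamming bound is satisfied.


V_q(n, t) = 25, q^n = 65536, Hamming bound = 2621, |C| = 2585 ≤ bound (satisfied).

Step 1: Compute V_q(n, t) = Σ_{j=0}^1 C(n, j) (q−1)^j.
  j = 0: C(8,0)·(3)^0 = 1·1 = 1.
  j = 1: C(8,1)·(3)^1 = 8·3 = 24.
  V_q(n, t) = 1 + 24 = 25.
Step 2: q^n = 4^8 = 65536.
Step 3: Hamming bound ⌊q^n / V_q(n,t)⌋ = ⌊65536/25⌋ = 2621.
Step 4: Compare |C| = 2585 to 2621: satisfied.
The claimed |C| lies below the Hamming bound.


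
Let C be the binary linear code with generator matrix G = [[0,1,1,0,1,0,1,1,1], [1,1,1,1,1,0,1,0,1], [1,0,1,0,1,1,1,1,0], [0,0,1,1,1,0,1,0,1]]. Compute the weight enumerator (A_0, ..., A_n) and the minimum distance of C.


Weight distribution: A_0 = 1, A_2 = 2, A_3 = 2, A_4 = 1, A_5 = 4, A_6 = 4, A_7 = 2. Minimum distance d = 2.

Enumerate all 2^4 = 16 messages m ∈ F_2^4.
For each, compute codeword c = mG in F_2^9, then tally its weight.
  m = 0000 → c = 000000000, weight = 0.
  m = 1000 → c = 011010111, weight = 6.
  m = 0100 → c = 111110101, weight = 7.
  m = 1100 → c = 100100010, weight = 3.
  m = 0010 → c = 101011110, weight = 6.
  m = 1010 → c = 110001001, weight = 4.
  m = 0110 → c = 010101011, weight = 5.
  m = 1110 → c = 001111100, weight = 5.
  m = 0001 → c = 001110101, weight = 5.
  m = 1001 → c = 010100010, weight = 3.
  m = 0101 → c = 110000000, weight = 2.
  m = 1101 → c = 101010111, weight = 6.
  m = 0011 → c = 100101011, weight = 5.
  m = 1011 → c = 111111100, weight = 7.
  m = 0111 → c = 011011110, weight = 6.
  m = 1111 → c = 000001001, weight = 2.
Tally weights:
  weight 0: 1 codewords.
  weight 2: 2 codewords.
  weight 3: 2 codewords.
  weight 4: 1 codewords.
  weight 5: 4 codewords.
  weight 6: 4 codewords.
  weight 7: 2 codewords.
Minimum distance d = smallest w > 0 with A_w > 0 = 2.
Sanity: Σ A_w = 16 = 2^4 = 16 ✓.


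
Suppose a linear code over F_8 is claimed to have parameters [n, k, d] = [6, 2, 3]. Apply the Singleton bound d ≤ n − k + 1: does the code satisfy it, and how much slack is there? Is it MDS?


Singleton RHS = n − k + 1 = 5, slack = 2, bound satisfied, not MDS.

Singleton bound: d ≤ n − k + 1.
Here n = 6, k = 2, so n − k + 1 = 5.
Given d = 3, check d ≤ 5: YES.
Slack = (n − k + 1) − d = 2.
The code is NOT MDS (slack = 2 > 0).
Description: the claimed parameters are [6, 2, 3]_8; such a code would be non-MDS.


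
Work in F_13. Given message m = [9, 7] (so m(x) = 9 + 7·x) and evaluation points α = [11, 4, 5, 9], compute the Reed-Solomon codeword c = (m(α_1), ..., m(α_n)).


c = [8, 11, 5, 7]

Message polynomial: m(x) = 9 + 7·x (mod 13).
For each evaluation point α_i, compute m(α_i) mod 13:
  α_1 = 11: Horner steps 7 → 8, so m(11) = 8.
  α_2 = 4: Horner steps 7 → 11, so m(4) = 11.
  α_3 = 5: Horner steps 7 → 5, so m(5) = 5.
  α_4 = 9: Horner steps 7 → 7, so m(9) = 7.
Codeword c = [8, 11, 5, 7] ∈ F_13^4.


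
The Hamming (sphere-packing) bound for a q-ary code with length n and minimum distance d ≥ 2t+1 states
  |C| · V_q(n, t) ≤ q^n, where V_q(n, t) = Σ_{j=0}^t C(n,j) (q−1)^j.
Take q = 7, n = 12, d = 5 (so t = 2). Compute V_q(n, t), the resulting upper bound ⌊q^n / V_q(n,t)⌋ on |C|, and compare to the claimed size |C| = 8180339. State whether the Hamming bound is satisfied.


V_q(n, t) = 2449, q^n = 13841287201, Hamming bound = 5651811, |C| = 8180339 > bound (violated).

Step 1: Compute V_q(n, t) = Σ_{j=0}^2 C(n, j) (q−1)^j.
  j = 0: C(12,0)·(6)^0 = 1·1 = 1.
  j = 1: C(12,1)·(6)^1 = 12·6 = 72.
  j = 2: C(12,2)·(6)^2 = 66·36 = 2376.
  V_q(n, t) = 1 + 72 + 2376 = 2449.
Step 2: q^n = 7^12 = 13841287201.
Step 3: Hamming bound ⌊q^n / V_q(n,t)⌋ = ⌊13841287201/2449⌋ = 5651811.
Step 4: Compare |C| = 8180339 to 5651811: violated.
The claimed |C| lies above the Hamming bound, so no 7-ary code of length 12 with d ≥ 5 can have 8180339 codewords.


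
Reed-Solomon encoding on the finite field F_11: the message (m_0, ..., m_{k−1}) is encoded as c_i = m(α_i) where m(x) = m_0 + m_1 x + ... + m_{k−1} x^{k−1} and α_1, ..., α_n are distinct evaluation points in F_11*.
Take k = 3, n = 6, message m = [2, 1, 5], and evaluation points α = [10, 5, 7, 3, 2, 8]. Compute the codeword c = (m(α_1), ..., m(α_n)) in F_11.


c = [6, 0, 1, 6, 2, 0]

Message polynomial: m(x) = 2 + 1·x + 5·x^2 (mod 11).
For each evaluation point α_i, compute m(α_i) mod 11:
  α_1 = 10: Horner steps 5 → 7 → 6, so m(10) = 6.
  α_2 = 5: Horner steps 5 → 4 → 0, so m(5) = 0.
  α_3 = 7: Horner steps 5 → 3 → 1, so m(7) = 1.
  α_4 = 3: Horner steps 5 → 5 → 6, so m(3) = 6.
  α_5 = 2: Horner steps 5 → 0 → 2, so m(2) = 2.
  α_6 = 8: Horner steps 5 → 8 → 0, so m(8) = 0.
Codeword c = [6, 0, 1, 6, 2, 0] ∈ F_11^6.


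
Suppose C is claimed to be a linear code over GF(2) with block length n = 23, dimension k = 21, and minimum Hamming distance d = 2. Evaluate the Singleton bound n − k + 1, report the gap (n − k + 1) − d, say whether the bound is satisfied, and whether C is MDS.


Singleton RHS = n − k + 1 = 3, slack = 1, bound satisfied, not MDS.

Singleton bound: d ≤ n − k + 1.
Here n = 23, k = 21, so n − k + 1 = 3.
Given d = 2, check d ≤ 3: YES.
Slack = (n − k + 1) − d = 1.
The code is NOT MDS (slack = 1 > 0).
Description: the claimed parameters are [23, 21, 2]_2; such a code would be non-MDS.


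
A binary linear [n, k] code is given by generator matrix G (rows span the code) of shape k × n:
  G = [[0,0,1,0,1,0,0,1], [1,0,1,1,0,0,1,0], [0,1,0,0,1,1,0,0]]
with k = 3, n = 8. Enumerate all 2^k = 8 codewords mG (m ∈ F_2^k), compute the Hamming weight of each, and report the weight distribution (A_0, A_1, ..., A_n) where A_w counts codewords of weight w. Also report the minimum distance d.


Weight distribution: A_0 = 1, A_3 = 2, A_4 = 2, A_5 = 1, A_6 = 1, A_7 = 1. Minimum distance d = 3.

Enumerate all 2^3 = 8 messages m ∈ F_2^3.
For each, compute codeword c = mG in F_2^8, then tally its weight.
  m = 000 → c = 00000000, weight = 0.
  m = 100 → c = 00101001, weight = 3.
  m = 010 → c = 10110010, weight = 4.
  m = 110 → c = 10011011, weight = 5.
  m = 001 → c = 01001100, weight = 3.
  m = 101 → c = 01100101, weight = 4.
  m = 011 → c = 11111110, weight = 7.
  m = 111 → c = 11010111, weight = 6.
Tally weights:
  weight 0: 1 codewords.
  weight 3: 2 codewords.
  weight 4: 2 codewords.
  weight 5: 1 codewords.
  weight 6: 1 codewords.
  weight 7: 1 codewords.
Minimum distance d = smallest w > 0 with A_w > 0 = 3.
Sanity: Σ A_w = 8 = 2^3 = 8 ✓.


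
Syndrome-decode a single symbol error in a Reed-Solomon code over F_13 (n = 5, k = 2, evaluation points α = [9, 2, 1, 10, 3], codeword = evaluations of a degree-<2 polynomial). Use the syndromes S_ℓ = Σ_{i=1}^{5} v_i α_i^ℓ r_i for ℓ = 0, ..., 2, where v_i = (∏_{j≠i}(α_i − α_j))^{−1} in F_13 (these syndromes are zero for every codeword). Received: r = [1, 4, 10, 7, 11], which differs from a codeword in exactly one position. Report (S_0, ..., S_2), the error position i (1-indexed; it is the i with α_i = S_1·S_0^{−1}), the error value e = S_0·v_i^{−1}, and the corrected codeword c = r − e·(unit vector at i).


S = (9, 12, 3), error at position 4, error magnitude e = 12, c = [1, 4, 10, 8, 11].

Step 1: column multipliers v_i = (∏_{j≠i}(α_i − α_j))^{−1} mod 13.
  i = 1 (α = 9): (9−2)(9−1)(9−10)(9−3) = 7·8·(−1)·6 = −336 ≡ 2, so v_1 = 2^{−1} = 7 (mod 13).
  i = 2 (α = 2): (2−9)(2−1)(2−10)(2−3) = (−7)·1·(−8)·(−1) = −56 ≡ 9, so v_2 = 9^{−1} = 3 (mod 13).
  i = 3 (α = 1): (1−9)(1−2)(1−10)(1−3) = (−8)·(−1)·(−9)·(−2) = 144 ≡ 1, so v_3 = 1^{−1} = 1 (mod 13).
  i = 4 (α = 10): (10−9)(10−2)(10−1)(10−3) = 1·8·9·7 = 504 ≡ 10, so v_4 = 10^{−1} = 4 (mod 13).
  i = 5 (α = 3): (3−9)(3−2)(3−1)(3−10) = (−6)·1·2·(−7) = 84 ≡ 6, so v_5 = 6^{−1} = 11 (mod 13).
  v = [7, 3, 1, 4, 11].
Step 2: syndromes of r = [1, 4, 10, 7, 11] (all sums mod 13).
  S_0 = Σ v_i r_i = 7·1 + 3·4 + 1·10 + 4·7 + 11·11 = 178 ≡ 9.
  S_1 = Σ v_i α_i r_i = 7·9·1 + 3·2·4 + 1·1·10 + 4·10·7 + 11·3·11 = 740 ≡ 12.
  α_i^2 mod 13 = [3, 4, 1, 9, 9].
  S_2 = Σ v_i α_i^2 r_i = 7·3·1 + 3·4·4 + 1·1·10 + 4·9·7 + 11·9·11 = 1420 ≡ 3.
  S = (9, 12, 3) ≠ 0, so r is not a codeword (an error is present).
Step 3: locate the error. For a single error e at position i, S_ℓ = v_i·e·α_i^ℓ, so α_err = S_1/S_0.
  S_0^{−1} = 9^{−1} = 3 (mod 13), so α_err = 12·3 = 36 ≡ 10 = α_4. Error position i = 4.
  Consistency check: S_2/S_1 = 3·12 = 36 ≡ 10 = α_err ✓ (single-error assumption holds).
Step 4: error magnitude e = S_0/v_4 = S_0·∏_{j≠4}(α_4 − α_j) = 9·10 = 90 ≡ 12 (mod 13).
Step 5: correct position 4: c_4 = r_4 − e = 7 − 12 ≡ 8 (mod 13). Hence c = [1, 4, 10, 8, 11].
  Check: interpolating c through the α_i gives m(x) = 3 + 7·x (degree < 2) with m(α_i) = c_i for every i, so c is indeed a codeword.
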